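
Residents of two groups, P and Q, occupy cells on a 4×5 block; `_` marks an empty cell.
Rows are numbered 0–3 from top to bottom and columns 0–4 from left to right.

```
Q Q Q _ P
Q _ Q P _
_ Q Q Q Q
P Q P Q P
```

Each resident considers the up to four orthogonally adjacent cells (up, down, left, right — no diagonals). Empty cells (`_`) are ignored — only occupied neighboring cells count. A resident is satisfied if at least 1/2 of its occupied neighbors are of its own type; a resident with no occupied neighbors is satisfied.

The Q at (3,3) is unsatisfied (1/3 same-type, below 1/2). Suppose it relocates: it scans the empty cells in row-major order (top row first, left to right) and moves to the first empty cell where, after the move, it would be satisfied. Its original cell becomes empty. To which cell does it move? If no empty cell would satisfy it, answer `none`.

(1,1)

Vacating (3,3). Empty cells in order:
  (0,3): 1/3 same-type → still unsatisfied.
  (1,1): 4/4 same-type → satisfied — stop here.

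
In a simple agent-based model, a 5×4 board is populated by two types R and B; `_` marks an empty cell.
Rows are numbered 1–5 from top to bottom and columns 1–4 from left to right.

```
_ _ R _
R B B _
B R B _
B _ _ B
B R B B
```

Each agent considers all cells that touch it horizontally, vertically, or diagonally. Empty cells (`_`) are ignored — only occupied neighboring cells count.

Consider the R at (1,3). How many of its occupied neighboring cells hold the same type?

Occupied neighbors of (1,3): (2,2)=B, (2,3)=B.
Same type (R): 0 of 2.

0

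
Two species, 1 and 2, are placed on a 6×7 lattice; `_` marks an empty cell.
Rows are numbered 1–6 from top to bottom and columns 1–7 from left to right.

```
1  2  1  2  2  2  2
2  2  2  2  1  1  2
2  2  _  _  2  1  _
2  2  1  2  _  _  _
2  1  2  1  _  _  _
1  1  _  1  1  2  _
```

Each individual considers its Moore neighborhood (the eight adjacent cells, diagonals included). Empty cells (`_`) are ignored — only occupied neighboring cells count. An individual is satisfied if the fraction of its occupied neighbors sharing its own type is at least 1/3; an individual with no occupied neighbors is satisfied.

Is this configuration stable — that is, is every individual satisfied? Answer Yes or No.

No

Row 1: (1,1)1 0/3 ✗ · (1,2)2 3/5 ✓ · (1,3)1 0/5 ✗ · (1,4)2 3/5 ✓ · (1,5)2 3/5 ✓ · (1,6)2 3/5 ✓ · (1,7)2 2/3 ✓
Row 2: (2,1)2 4/5 ✓ · (2,2)2 5/7 ✓ · (2,3)2 5/6 ✓ · (2,4)2 4/6 ✓ · (2,5)1 2/7 ✗ · (2,6)1 2/7 ✗ · (2,7)2 2/4 ✓
Row 3: (3,1)2 5/5 ✓ · (3,2)2 6/7 ✓ · (3,5)2 2/5 ✓ · (3,6)1 2/4 ✓
Row 4: (4,1)2 4/5 ✓ · (4,2)2 5/7 ✓ · (4,3)1 2/6 ✓ · (4,4)2 2/4 ✓
Row 5: (5,1)2 2/5 ✓ · (5,2)1 3/7 ✓ · (5,3)2 2/7 ✗ · (5,4)1 3/5 ✓
Row 6: (6,1)1 2/3 ✓ · (6,2)1 2/4 ✓ · (6,4)1 2/3 ✓ · (6,5)1 2/3 ✓ · (6,6)2 0/1 ✗
For instance (1,1) has only 0/3 same-type neighbors, below 1/3.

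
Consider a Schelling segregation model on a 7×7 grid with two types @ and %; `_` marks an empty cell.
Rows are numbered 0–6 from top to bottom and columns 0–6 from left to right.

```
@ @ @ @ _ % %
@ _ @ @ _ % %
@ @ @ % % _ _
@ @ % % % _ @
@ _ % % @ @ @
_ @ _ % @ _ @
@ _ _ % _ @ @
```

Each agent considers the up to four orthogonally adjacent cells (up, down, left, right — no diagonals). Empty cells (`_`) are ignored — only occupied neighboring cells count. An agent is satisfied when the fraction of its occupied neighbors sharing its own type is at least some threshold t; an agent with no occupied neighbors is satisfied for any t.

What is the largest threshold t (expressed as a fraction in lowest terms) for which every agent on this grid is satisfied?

(0,0)@ 2/2
(0,1)@ 2/2
(0,2)@ 3/3
(0,3)@ 2/2
(0,5)% 2/2
(0,6)% 2/2
(1,0)@ 2/2
(1,2)@ 3/3
(1,3)@ 2/3
(1,5)% 2/2
(1,6)% 2/2
(2,0)@ 3/3
(2,1)@ 3/3
(2,2)@ 2/4
(2,3)% 2/4
(2,4)% 2/2
(3,0)@ 3/3
(3,1)@ 2/3
(3,2)% 2/4
(3,3)% 4/4
(3,4)% 2/3
(3,6)@ 1/1
(4,0)@ 1/1
(4,2)% 2/2
(4,3)% 3/4
(4,4)@ 2/4
(4,5)@ 2/2
(4,6)@ 3/3
(5,1)@ — no occupied neighbors
(5,3)% 2/3
(5,4)@ 1/2
(5,6)@ 2/2
(6,0)@ — no occupied neighbors
(6,3)% 1/1
(6,5)@ 1/1
(6,6)@ 2/2
The smallest same-type fraction is 2/4 at (2,2), which reduces to 1/2. Any threshold above that leaves this agent unsatisfied.

1/2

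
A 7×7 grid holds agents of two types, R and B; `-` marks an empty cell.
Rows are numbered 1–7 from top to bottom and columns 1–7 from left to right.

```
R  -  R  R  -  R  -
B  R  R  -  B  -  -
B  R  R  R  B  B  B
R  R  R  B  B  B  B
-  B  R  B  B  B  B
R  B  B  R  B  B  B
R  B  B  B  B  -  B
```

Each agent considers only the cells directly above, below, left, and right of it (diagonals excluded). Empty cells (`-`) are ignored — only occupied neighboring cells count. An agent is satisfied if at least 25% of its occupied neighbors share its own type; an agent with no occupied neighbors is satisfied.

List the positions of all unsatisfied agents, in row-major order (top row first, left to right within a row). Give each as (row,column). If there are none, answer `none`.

Row 1: (1,1)R 0/1 ✗ · (1,3)R 2/2 ✓ · (1,4)R 1/1 ✓ · (1,6)R 0/0 ✓
Row 2: (2,1)B 1/3 ✓ · (2,2)R 2/3 ✓ · (2,3)R 3/3 ✓ · (2,5)B 1/1 ✓
Row 3: (3,1)B 1/3 ✓ · (3,2)R 3/4 ✓ · (3,3)R 4/4 ✓ · (3,4)R 1/3 ✓ · (3,5)B 3/4 ✓ · (3,6)B 3/3 ✓ · (3,7)B 2/2 ✓
Row 4: (4,1)R 1/2 ✓ · (4,2)R 3/4 ✓ · (4,3)R 3/4 ✓ · (4,4)B 2/4 ✓ · (4,5)B 4/4 ✓ · (4,6)B 4/4 ✓ · (4,7)B 3/3 ✓
Row 5: (5,2)B 1/3 ✓ · (5,3)R 1/4 ✓ · (5,4)B 2/4 ✓ · (5,5)B 4/4 ✓ · (5,6)B 4/4 ✓ · (5,7)B 3/3 ✓
Row 6: (6,1)R 1/2 ✓ · (6,2)B 3/4 ✓ · (6,3)B 2/4 ✓ · (6,4)R 0/4 ✗ · (6,5)B 3/4 ✓ · (6,6)B 3/3 ✓ · (6,7)B 3/3 ✓
Row 7: (7,1)R 1/2 ✓ · (7,2)B 2/3 ✓ · (7,3)B 3/3 ✓ · (7,4)B 2/3 ✓ · (7,5)B 2/2 ✓ · (7,7)B 1/1 ✓

(1,1), (6,4)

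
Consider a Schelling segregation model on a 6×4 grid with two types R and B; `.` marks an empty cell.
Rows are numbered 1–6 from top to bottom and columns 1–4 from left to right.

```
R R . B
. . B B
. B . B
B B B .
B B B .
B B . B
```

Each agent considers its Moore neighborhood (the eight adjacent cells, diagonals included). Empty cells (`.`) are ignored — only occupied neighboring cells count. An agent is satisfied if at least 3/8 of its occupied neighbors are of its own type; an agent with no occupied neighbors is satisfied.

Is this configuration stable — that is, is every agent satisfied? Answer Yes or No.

Row 1: (1,1)R 1/1 satisfied · (1,2)R 1/2 satisfied · (1,4)B 2/2 satisfied
Row 2: (2,3)B 4/5 satisfied · (2,4)B 3/3 satisfied
Row 3: (3,2)B 4/4 satisfied · (3,4)B 3/3 satisfied
Row 4: (4,1)B 4/4 satisfied · (4,2)B 6/6 satisfied · (4,3)B 5/5 satisfied
Row 5: (5,1)B 5/5 satisfied · (5,2)B 7/7 satisfied · (5,3)B 5/5 satisfied
Row 6: (6,1)B 3/3 satisfied · (6,2)B 4/4 satisfied · (6,4)B 1/1 satisfied
All meet the threshold, so the configuration is stable.

Yes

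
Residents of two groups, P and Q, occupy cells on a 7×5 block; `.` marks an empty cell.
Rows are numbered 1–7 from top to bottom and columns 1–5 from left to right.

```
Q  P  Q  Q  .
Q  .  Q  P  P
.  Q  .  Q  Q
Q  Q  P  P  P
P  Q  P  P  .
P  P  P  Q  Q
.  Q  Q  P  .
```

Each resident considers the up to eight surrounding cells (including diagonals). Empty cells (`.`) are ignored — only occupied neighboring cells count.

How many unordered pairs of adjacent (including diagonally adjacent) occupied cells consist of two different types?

Scan each occupied cell's neighbors to the right and below (and the two forward diagonals) so each pair is counted once.
Row 1: Q(1,1)–P(1,2)≠ Q(1,1)–Q(2,1)= P(1,2)–Q(1,3)≠ P(1,2)–Q(2,3)≠ P(1,2)–Q(2,1)≠ Q(1,3)–Q(1,4)= Q(1,3)–Q(2,3)= Q(1,3)–P(2,4)≠ Q(1,4)–P(2,4)≠ Q(1,4)–P(2,5)≠ Q(1,4)–Q(2,3)=  → 7/11 unlike.
Row 2: Q(2,1)–Q(3,2)= Q(2,3)–P(2,4)≠ Q(2,3)–Q(3,4)= Q(2,3)–Q(3,2)= P(2,4)–P(2,5)= P(2,4)–Q(3,4)≠ P(2,4)–Q(3,5)≠ P(2,5)–Q(3,5)≠ P(2,5)–Q(3,4)≠  → 5/9 unlike.
Row 3: Q(3,2)–Q(4,2)= Q(3,2)–P(4,3)≠ Q(3,2)–Q(4,1)= Q(3,4)–Q(3,5)= Q(3,4)–P(4,4)≠ Q(3,4)–P(4,5)≠ Q(3,4)–P(4,3)≠ Q(3,5)–P(4,5)≠ Q(3,5)–P(4,4)≠  → 6/9 unlike.
Row 4: Q(4,1)–Q(4,2)= Q(4,1)–P(5,1)≠ Q(4,1)–Q(5,2)= Q(4,2)–P(4,3)≠ Q(4,2)–Q(5,2)= Q(4,2)–P(5,3)≠ Q(4,2)–P(5,1)≠ P(4,3)–P(4,4)= P(4,3)–P(5,3)= P(4,3)–P(5,4)= P(4,3)–Q(5,2)≠ P(4,4)–P(4,5)= P(4,4)–P(5,4)= P(4,4)–P(5,3)= P(4,5)–P(5,4)=  → 5/15 unlike.
Row 5: P(5,1)–Q(5,2)≠ P(5,1)–P(6,1)= P(5,1)–P(6,2)= Q(5,2)–P(5,3)≠ Q(5,2)–P(6,2)≠ Q(5,2)–P(6,3)≠ Q(5,2)–P(6,1)≠ P(5,3)–P(5,4)= P(5,3)–P(6,3)= P(5,3)–Q(6,4)≠ P(5,3)–P(6,2)= P(5,4)–Q(6,4)≠ P(5,4)–Q(6,5)≠ P(5,4)–P(6,3)=  → 8/14 unlike.
Row 6: P(6,1)–P(6,2)= P(6,1)–Q(7,2)≠ P(6,2)–P(6,3)= P(6,2)–Q(7,2)≠ P(6,2)–Q(7,3)≠ P(6,3)–Q(6,4)≠ P(6,3)–Q(7,3)≠ P(6,3)–P(7,4)= P(6,3)–Q(7,2)≠ Q(6,4)–Q(6,5)= Q(6,4)–P(7,4)≠ Q(6,4)–Q(7,3)= Q(6,5)–P(7,4)≠  → 8/13 unlike.
Row 7: Q(7,2)–Q(7,3)= Q(7,3)–P(7,4)≠  → 1/2 unlike.
Total adjacent occupied pairs: 73; unlike-type pairs: 40.

40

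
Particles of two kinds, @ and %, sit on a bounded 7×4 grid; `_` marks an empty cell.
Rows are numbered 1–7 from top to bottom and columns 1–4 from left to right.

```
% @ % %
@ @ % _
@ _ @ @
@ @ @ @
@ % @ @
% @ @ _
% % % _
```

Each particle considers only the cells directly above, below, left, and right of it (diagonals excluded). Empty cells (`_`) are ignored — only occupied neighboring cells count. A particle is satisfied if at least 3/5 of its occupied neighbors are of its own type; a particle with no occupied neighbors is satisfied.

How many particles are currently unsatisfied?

8

(1,1)% 0/2 ✗
(1,2)@ 1/3 ✗
(1,3)% 2/3 ✓
(1,4)% 1/1 ✓
(2,1)@ 2/3 ✓
(2,2)@ 2/3 ✓
(2,3)% 1/3 ✗
(3,1)@ 2/2 ✓
(3,3)@ 2/3 ✓
(3,4)@ 2/2 ✓
(4,1)@ 3/3 ✓
(4,2)@ 2/3 ✓
(4,3)@ 4/4 ✓
(4,4)@ 3/3 ✓
(5,1)@ 1/3 ✗
(5,2)% 0/4 ✗
(5,3)@ 3/4 ✓
(5,4)@ 2/2 ✓
(6,1)% 1/3 ✗
(6,2)@ 1/4 ✗
(6,3)@ 2/3 ✓
(7,1)% 2/2 ✓
(7,2)% 2/3 ✓
(7,3)% 1/2 ✗
Unsatisfied: (1,1), (1,2), (2,3), (5,1), (5,2), (6,1), (6,2), (7,3) — 8 in total.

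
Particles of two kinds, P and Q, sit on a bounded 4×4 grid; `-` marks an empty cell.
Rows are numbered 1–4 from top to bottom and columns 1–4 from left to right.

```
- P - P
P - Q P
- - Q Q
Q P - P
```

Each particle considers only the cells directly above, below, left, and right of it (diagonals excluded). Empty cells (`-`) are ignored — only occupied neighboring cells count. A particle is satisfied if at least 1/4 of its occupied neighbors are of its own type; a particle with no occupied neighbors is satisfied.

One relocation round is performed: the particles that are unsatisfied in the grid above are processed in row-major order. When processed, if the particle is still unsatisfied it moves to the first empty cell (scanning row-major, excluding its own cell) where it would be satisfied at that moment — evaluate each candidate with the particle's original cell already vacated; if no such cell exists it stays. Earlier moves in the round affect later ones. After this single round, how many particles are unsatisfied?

0

Initially unsatisfied (in order): (4,1), (4,2), (4,4).
  (4,1) → (1,3).
  (4,2): now satisfied by earlier moves; stays.
  (4,4) → (1,1).
Resulting grid:
P P Q P
P - Q P
- - Q Q
- P - -
All satisfied now.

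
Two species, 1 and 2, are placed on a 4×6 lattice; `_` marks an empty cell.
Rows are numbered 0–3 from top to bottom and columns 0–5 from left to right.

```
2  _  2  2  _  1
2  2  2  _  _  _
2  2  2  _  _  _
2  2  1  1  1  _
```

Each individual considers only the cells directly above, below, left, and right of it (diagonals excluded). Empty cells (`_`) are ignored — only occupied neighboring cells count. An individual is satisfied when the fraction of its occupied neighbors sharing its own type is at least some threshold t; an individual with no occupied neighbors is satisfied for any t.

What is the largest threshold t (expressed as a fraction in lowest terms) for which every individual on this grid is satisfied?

(0,0)2 1/1
(0,2)2 2/2
(0,3)2 1/1
(0,5)1 — no occupied neighbors
(1,0)2 3/3
(1,1)2 3/3
(1,2)2 3/3
(2,0)2 3/3
(2,1)2 4/4
(2,2)2 2/3
(3,0)2 2/2
(3,1)2 2/3
(3,2)1 1/3
(3,3)1 2/2
(3,4)1 1/1
The smallest same-type fraction is 1/3 at (3,2), which reduces to 1/3. Any threshold above that leaves this individual unsatisfied.

1/3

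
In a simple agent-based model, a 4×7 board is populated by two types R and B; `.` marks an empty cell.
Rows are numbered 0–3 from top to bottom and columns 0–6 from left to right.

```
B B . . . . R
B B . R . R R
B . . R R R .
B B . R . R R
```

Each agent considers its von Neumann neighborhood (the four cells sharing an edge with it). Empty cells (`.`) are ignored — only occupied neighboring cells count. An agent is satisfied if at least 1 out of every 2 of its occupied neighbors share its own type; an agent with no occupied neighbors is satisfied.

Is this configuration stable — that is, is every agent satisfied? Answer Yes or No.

(0,0)B 2/2 ok
(0,1)B 2/2 ok
(0,6)R 1/1 ok
(1,0)B 3/3 ok
(1,1)B 2/2 ok
(1,3)R 1/1 ok
(1,5)R 2/2 ok
(1,6)R 2/2 ok
(2,0)B 2/2 ok
(2,3)R 3/3 ok
(2,4)R 2/2 ok
(2,5)R 3/3 ok
(3,0)B 2/2 ok
(3,1)B 1/1 ok
(3,3)R 1/1 ok
(3,5)R 2/2 ok
(3,6)R 1/1 ok
All meet the threshold, so the configuration is stable.

Yes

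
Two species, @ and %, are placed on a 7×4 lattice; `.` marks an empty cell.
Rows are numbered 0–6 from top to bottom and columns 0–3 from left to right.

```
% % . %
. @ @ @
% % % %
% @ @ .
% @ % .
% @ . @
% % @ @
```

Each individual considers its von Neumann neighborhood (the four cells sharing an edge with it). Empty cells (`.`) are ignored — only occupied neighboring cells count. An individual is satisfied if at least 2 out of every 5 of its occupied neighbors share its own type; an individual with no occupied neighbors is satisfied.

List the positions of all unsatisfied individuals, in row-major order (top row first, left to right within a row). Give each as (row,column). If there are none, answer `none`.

(0,0)% 1/1 satisfied
(0,1)% 1/2 satisfied
(0,3)% 0/1 not
(1,1)@ 1/3 not
(1,2)@ 2/3 satisfied
(1,3)@ 1/3 not
(2,0)% 2/2 satisfied
(2,1)% 2/4 satisfied
(2,2)% 2/4 satisfied
(2,3)% 1/2 satisfied
(3,0)% 2/3 satisfied
(3,1)@ 2/4 satisfied
(3,2)@ 1/3 not
(4,0)% 2/3 satisfied
(4,1)@ 2/4 satisfied
(4,2)% 0/2 not
(5,0)% 2/3 satisfied
(5,1)@ 1/3 not
(5,3)@ 1/1 satisfied
(6,0)% 2/2 satisfied
(6,1)% 1/3 not
(6,2)@ 1/2 satisfied
(6,3)@ 2/2 satisfied

(0,3), (1,1), (1,3), (3,2), (4,2), (5,1), (6,1)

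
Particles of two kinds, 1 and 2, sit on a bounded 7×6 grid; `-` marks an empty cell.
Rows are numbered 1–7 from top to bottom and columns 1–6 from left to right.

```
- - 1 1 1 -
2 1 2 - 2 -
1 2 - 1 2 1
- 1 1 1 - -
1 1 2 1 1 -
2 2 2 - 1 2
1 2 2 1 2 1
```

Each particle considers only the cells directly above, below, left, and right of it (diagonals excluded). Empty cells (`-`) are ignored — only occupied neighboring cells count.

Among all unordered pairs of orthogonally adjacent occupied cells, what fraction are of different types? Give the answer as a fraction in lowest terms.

23/40

Scan each occupied cell's neighbors to the right and below so each pair is counted once.
Row 1: 1(1,3)–1(1,4)= 1(1,3)–2(2,3)≠ 1(1,4)–1(1,5)= 1(1,5)–2(2,5)≠  → 2/4 unlike.
Row 2: 2(2,1)–1(2,2)≠ 2(2,1)–1(3,1)≠ 1(2,2)–2(2,3)≠ 1(2,2)–2(3,2)≠ 2(2,5)–2(3,5)=  → 4/5 unlike.
Row 3: 1(3,1)–2(3,2)≠ 2(3,2)–1(4,2)≠ 1(3,4)–2(3,5)≠ 1(3,4)–1(4,4)= 2(3,5)–1(3,6)≠  → 4/5 unlike.
Row 4: 1(4,2)–1(4,3)= 1(4,2)–1(5,2)= 1(4,3)–1(4,4)= 1(4,3)–2(5,3)≠ 1(4,4)–1(5,4)=  → 1/5 unlike.
Row 5: 1(5,1)–1(5,2)= 1(5,1)–2(6,1)≠ 1(5,2)–2(5,3)≠ 1(5,2)–2(6,2)≠ 2(5,3)–1(5,4)≠ 2(5,3)–2(6,3)= 1(5,4)–1(5,5)= 1(5,5)–1(6,5)=  → 4/8 unlike.
Row 6: 2(6,1)–2(6,2)= 2(6,1)–1(7,1)≠ 2(6,2)–2(6,3)= 2(6,2)–2(7,2)= 2(6,3)–2(7,3)= 1(6,5)–2(6,6)≠ 1(6,5)–2(7,5)≠ 2(6,6)–1(7,6)≠  → 4/8 unlike.
Row 7: 1(7,1)–2(7,2)≠ 2(7,2)–2(7,3)= 2(7,3)–1(7,4)≠ 1(7,4)–2(7,5)≠ 2(7,5)–1(7,6)≠  → 4/5 unlike.
Total adjacent occupied pairs: 40; unlike-type pairs: 23.
23/40 is already in lowest terms.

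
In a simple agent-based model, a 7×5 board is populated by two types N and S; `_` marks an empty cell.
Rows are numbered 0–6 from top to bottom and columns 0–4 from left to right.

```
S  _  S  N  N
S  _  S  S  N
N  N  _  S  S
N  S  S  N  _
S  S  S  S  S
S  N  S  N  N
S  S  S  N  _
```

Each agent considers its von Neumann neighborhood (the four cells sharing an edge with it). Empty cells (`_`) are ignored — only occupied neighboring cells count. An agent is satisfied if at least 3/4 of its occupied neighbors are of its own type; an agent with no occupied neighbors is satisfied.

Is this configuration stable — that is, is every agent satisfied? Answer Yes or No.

Row 0: (0,0)S 1/1 ok · (0,2)S 1/2 unhappy · (0,3)N 1/3 unhappy · (0,4)N 2/2 ok
Row 1: (1,0)S 1/2 unhappy · (1,2)S 2/2 ok · (1,3)S 2/4 unhappy · (1,4)N 1/3 unhappy
Row 2: (2,0)N 2/3 unhappy · (2,1)N 1/2 unhappy · (2,3)S 2/3 unhappy · (2,4)S 1/2 unhappy
Row 3: (3,0)N 1/3 unhappy · (3,1)S 2/4 unhappy · (3,2)S 2/3 unhappy · (3,3)N 0/3 unhappy
Row 4: (4,0)S 2/3 unhappy · (4,1)S 3/4 ok · (4,2)S 4/4 ok · (4,3)S 2/4 unhappy · (4,4)S 1/2 unhappy
Row 5: (5,0)S 2/3 unhappy · (5,1)N 0/4 unhappy · (5,2)S 2/4 unhappy · (5,3)N 2/4 unhappy · (5,4)N 1/2 unhappy
Row 6: (6,0)S 2/2 ok · (6,1)S 2/3 unhappy · (6,2)S 2/3 unhappy · (6,3)N 1/2 unhappy
For instance (0,2) has only 1/2 same-type neighbors, below 3/4.

No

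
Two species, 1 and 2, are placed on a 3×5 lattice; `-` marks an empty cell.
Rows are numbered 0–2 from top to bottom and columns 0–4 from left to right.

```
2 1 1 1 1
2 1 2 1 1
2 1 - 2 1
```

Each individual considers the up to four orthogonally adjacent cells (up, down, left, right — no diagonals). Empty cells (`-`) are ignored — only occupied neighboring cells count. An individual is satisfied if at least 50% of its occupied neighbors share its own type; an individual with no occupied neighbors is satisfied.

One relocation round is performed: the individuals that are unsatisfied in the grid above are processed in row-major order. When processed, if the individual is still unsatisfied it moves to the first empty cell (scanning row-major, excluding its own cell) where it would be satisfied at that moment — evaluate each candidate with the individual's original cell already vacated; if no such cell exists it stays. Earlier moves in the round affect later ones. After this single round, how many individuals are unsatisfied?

Initially unsatisfied (in order): (1,2), (2,3).
  (1,2) → (2,2).
  (2,3): no empty cell satisfies it; stays.
Resulting grid:
2 1 1 1 1
2 1 - 1 1
2 1 2 2 1
Unsatisfied now: (2,1), (2,3).

2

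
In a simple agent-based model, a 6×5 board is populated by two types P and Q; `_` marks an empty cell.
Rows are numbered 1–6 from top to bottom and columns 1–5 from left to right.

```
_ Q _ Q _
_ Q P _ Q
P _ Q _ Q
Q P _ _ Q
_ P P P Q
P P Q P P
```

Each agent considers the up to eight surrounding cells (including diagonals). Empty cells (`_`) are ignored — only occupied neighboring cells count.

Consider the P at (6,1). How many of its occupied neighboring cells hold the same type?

Occupied neighbors of (6,1): (5,2)=P, (6,2)=P.
Same type (P): 2 of 2.

2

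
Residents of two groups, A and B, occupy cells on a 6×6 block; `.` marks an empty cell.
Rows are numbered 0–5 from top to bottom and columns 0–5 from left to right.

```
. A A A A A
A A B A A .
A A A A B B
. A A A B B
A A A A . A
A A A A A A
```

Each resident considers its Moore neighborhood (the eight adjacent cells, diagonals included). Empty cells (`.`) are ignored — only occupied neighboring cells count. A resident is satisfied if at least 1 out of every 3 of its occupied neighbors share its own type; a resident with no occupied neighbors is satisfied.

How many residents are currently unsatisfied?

1

(0,1)A 3/4 ok
(0,2)A 4/5 ok
(0,3)A 4/5 ok
(0,4)A 4/4 ok
(0,5)A 2/2 ok
(1,0)A 4/4 ok
(1,1)A 6/7 ok
(1,2)B 0/8 unhappy
(1,3)A 6/8 ok
(1,4)A 5/7 ok
(2,0)A 4/4 ok
(2,1)A 6/7 ok
(2,2)A 7/8 ok
(2,3)A 5/8 ok
(2,4)B 3/7 ok
(2,5)B 3/4 ok
(3,1)A 7/7 ok
(3,2)A 8/8 ok
(3,3)A 5/7 ok
(3,4)B 3/7 ok
(3,5)B 3/4 ok
(4,0)A 4/4 ok
(4,1)A 7/7 ok
(4,2)A 8/8 ok
(4,3)A 6/7 ok
(4,5)A 2/4 ok
(5,0)A 3/3 ok
(5,1)A 5/5 ok
(5,2)A 5/5 ok
(5,3)A 4/4 ok
(5,4)A 4/4 ok
(5,5)A 2/2 ok
Unsatisfied: (1,2) — 1 in total.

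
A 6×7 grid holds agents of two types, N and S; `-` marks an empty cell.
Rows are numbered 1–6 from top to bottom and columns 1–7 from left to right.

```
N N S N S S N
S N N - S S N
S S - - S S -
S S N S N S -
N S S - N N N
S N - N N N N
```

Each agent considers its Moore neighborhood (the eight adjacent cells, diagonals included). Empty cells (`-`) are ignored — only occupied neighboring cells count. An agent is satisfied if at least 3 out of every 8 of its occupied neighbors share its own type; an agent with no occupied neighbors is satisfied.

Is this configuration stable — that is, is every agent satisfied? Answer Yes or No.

(1,1)N 2/3 satisfied
(1,2)N 3/5 satisfied
(1,3)S 0/4 not
(1,4)N 1/4 not
(1,5)S 3/4 satisfied
(1,6)S 3/5 satisfied
(1,7)N 1/3 not
(2,1)S 2/5 satisfied
(2,2)N 3/7 satisfied
(2,3)N 3/5 satisfied
(2,5)S 5/6 satisfied
(2,6)S 5/7 satisfied
(2,7)N 1/4 not
(3,1)S 4/5 satisfied
(3,2)S 4/7 satisfied
(3,5)S 5/6 satisfied
(3,6)S 4/6 satisfied
(4,1)S 4/5 satisfied
(4,2)S 5/7 satisfied
(4,3)N 0/5 not
(4,4)S 2/5 satisfied
(4,5)N 2/6 not
(4,6)S 2/6 not
(5,1)N 1/5 not
(5,2)S 4/7 satisfied
(5,3)S 3/6 satisfied
(5,5)N 5/7 satisfied
(5,6)N 6/7 satisfied
(5,7)N 3/4 satisfied
(6,1)S 1/3 not
(6,2)N 1/4 not
(6,4)N 2/3 satisfied
(6,5)N 4/4 satisfied
(6,6)N 5/5 satisfied
(6,7)N 3/3 satisfied
For instance (1,3) has only 0/4 same-type neighbors, below 3/8.

No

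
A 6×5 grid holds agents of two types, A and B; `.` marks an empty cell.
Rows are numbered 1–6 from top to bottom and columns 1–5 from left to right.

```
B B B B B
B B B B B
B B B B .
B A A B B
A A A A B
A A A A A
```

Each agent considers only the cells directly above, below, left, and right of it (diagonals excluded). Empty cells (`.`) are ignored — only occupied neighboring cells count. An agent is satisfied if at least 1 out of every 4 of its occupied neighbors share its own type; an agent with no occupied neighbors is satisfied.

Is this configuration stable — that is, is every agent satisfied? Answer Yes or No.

Yes

Row 1: (1,1)B 2/2 ✓ · (1,2)B 3/3 ✓ · (1,3)B 3/3 ✓ · (1,4)B 3/3 ✓ · (1,5)B 2/2 ✓
Row 2: (2,1)B 3/3 ✓ · (2,2)B 4/4 ✓ · (2,3)B 4/4 ✓ · (2,4)B 4/4 ✓ · (2,5)B 2/2 ✓
Row 3: (3,1)B 3/3 ✓ · (3,2)B 3/4 ✓ · (3,3)B 3/4 ✓ · (3,4)B 3/3 ✓
Row 4: (4,1)B 1/3 ✓ · (4,2)A 2/4 ✓ · (4,3)A 2/4 ✓ · (4,4)B 2/4 ✓ · (4,5)B 2/2 ✓
Row 5: (5,1)A 2/3 ✓ · (5,2)A 4/4 ✓ · (5,3)A 4/4 ✓ · (5,4)A 2/4 ✓ · (5,5)B 1/3 ✓
Row 6: (6,1)A 2/2 ✓ · (6,2)A 3/3 ✓ · (6,3)A 3/3 ✓ · (6,4)A 3/3 ✓ · (6,5)A 1/2 ✓
All meet the threshold, so the configuration is stable.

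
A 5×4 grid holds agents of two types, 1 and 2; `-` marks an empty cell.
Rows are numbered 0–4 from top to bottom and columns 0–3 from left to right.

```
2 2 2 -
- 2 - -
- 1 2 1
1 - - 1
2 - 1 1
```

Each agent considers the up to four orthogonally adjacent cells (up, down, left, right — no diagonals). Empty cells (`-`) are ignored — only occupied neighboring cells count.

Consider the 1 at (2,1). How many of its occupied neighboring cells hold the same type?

Occupied neighbors of (2,1): (1,1)=2, (2,2)=2.
Same type (1): 0 of 2.

0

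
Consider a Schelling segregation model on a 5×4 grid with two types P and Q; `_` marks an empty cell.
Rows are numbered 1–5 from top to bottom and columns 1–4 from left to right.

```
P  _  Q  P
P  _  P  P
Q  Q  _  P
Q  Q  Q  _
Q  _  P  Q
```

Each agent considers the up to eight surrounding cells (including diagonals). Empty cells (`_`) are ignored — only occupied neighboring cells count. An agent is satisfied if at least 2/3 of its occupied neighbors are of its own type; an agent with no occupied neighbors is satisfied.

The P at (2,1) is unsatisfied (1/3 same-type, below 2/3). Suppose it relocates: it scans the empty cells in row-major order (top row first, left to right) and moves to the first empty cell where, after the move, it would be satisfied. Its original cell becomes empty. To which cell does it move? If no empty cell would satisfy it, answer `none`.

Vacating (2,1). Empty cells in order:
  (1,2): 2/3 same-type → satisfied — stop here.

(1,2)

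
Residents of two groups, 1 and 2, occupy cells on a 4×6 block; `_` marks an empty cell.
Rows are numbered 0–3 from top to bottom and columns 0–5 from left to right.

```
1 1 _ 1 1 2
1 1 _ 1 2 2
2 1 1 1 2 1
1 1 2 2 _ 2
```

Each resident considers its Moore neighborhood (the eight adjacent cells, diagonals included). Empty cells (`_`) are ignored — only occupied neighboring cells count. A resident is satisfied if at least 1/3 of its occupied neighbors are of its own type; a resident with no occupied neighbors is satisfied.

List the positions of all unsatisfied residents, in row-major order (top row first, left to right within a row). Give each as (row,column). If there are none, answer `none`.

(0,0)1 3/3 satisfied
(0,1)1 3/3 satisfied
(0,3)1 2/3 satisfied
(0,4)1 2/5 satisfied
(0,5)2 2/3 satisfied
(1,0)1 4/5 satisfied
(1,1)1 5/6 satisfied
(1,3)1 4/6 satisfied
(1,4)2 3/8 satisfied
(1,5)2 3/5 satisfied
(2,0)2 0/5 not
(2,1)1 5/7 satisfied
(2,2)1 5/7 satisfied
(2,3)1 2/6 satisfied
(2,4)2 4/7 satisfied
(2,5)1 0/4 not
(3,0)1 2/3 satisfied
(3,1)1 3/5 satisfied
(3,2)2 1/5 not
(3,3)2 2/4 satisfied
(3,5)2 1/2 satisfied

(2,0), (2,5), (3,2)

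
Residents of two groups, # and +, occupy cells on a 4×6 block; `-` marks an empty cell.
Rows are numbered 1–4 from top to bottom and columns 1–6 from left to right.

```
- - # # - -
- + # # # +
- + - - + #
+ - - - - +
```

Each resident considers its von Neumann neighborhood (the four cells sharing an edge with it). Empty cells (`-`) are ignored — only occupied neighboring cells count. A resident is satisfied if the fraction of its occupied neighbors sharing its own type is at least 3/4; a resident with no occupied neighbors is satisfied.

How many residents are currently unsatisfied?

(1,3)# 2/2 satisfied
(1,4)# 2/2 satisfied
(2,2)+ 1/2 not
(2,3)# 2/3 not
(2,4)# 3/3 satisfied
(2,5)# 1/3 not
(2,6)+ 0/2 not
(3,2)+ 1/1 satisfied
(3,5)+ 0/2 not
(3,6)# 0/3 not
(4,1)+ 0/0 satisfied
(4,6)+ 0/1 not
Unsatisfied: (2,2), (2,3), (2,5), (2,6), (3,5), (3,6), (4,6) — 7 in total.

7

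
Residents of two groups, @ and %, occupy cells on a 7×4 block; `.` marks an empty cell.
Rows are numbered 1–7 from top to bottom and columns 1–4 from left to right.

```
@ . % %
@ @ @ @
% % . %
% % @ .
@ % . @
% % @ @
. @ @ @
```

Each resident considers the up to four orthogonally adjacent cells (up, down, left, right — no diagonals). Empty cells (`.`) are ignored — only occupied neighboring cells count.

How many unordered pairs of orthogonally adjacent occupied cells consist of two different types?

11

Scan each occupied cell's neighbors to the right and below so each pair is counted once.
From row 1: 2 unlike of 4 pairs (running 2/4).
From row 2: 3 unlike of 6 pairs (running 5/10).
From row 3: 0 unlike of 3 pairs (running 5/13).
From row 4: 2 unlike of 4 pairs (running 7/17).
From row 5: 2 unlike of 4 pairs (running 9/21).
From row 6: 2 unlike of 6 pairs (running 11/27).
From row 7: 0 unlike of 2 pairs (running 11/29).
Total adjacent occupied pairs: 29; unlike-type pairs: 11.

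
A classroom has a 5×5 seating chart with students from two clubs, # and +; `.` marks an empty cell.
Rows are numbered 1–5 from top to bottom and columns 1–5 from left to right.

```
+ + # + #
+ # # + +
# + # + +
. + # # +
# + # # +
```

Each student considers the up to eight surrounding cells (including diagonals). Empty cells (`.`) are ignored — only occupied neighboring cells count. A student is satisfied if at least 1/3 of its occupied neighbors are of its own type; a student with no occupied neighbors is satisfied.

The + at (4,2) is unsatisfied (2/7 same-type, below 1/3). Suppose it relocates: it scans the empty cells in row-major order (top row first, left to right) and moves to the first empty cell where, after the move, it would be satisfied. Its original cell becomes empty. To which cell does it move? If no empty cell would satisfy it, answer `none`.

(4,1)

Vacating (4,2). Empty cells in order:
  (4,1): 2/4 same-type → satisfied — stop here.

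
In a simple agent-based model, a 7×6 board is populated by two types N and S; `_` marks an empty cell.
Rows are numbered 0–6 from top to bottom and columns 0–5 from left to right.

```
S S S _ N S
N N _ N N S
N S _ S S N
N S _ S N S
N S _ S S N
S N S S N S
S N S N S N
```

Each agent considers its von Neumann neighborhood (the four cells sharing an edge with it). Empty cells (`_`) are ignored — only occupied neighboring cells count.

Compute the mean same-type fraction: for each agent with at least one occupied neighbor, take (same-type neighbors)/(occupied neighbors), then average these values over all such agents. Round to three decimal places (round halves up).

Row 0: (0,0)S 1/2 · (0,1)S 2/3 · (0,2)S 1/1 · (0,4)N 1/2 · (0,5)S 1/2
Row 1: (1,0)N 2/3 · (1,1)N 1/3 · (1,3)N 1/2 · (1,4)N 2/4 · (1,5)S 1/3
Row 2: (2,0)N 2/3 · (2,1)S 1/3 · (2,3)S 2/3 · (2,4)S 1/4 · (2,5)N 0/3
Row 3: (3,0)N 2/3 · (3,1)S 2/3 · (3,3)S 2/3 · (3,4)N 0/4 · (3,5)S 0/3
Row 4: (4,0)N 1/3 · (4,1)S 1/3 · (4,3)S 3/3 · (4,4)S 1/4 · (4,5)N 0/3
Row 5: (5,0)S 1/3 · (5,1)N 1/4 · (5,2)S 2/3 · (5,3)S 2/4 · (5,4)N 0/4 · (5,5)S 0/3
Row 6: (6,0)S 1/2 · (6,1)N 1/3 · (6,2)S 1/3 · (6,3)N 0/3 · (6,4)S 0/3 · (6,5)N 0/2
Sum over 37 agents: 1/2 + 2/3 + 1/1 + 1/2 + 1/2 + 2/3 + 1/3 + 1/2 + 2/4 + 1/3 + 2/3 + 1/3 + 2/3 + 1/4 + 0/3 + 2/3 + 2/3 + 2/3 + 0/4 + 0/3 + 1/3 + 1/3 + 3/3 + 1/4 + 0/3 + 1/3 + 1/4 + 2/3 + 2/4 + 0/4 + 0/3 + 1/2 + 1/3 + 1/3 + 0/3 + 0/3 + 0/2 = 57/4; mean = 57/4 ÷ 37 = 57/148 = 0.385135… → 0.385.

0.385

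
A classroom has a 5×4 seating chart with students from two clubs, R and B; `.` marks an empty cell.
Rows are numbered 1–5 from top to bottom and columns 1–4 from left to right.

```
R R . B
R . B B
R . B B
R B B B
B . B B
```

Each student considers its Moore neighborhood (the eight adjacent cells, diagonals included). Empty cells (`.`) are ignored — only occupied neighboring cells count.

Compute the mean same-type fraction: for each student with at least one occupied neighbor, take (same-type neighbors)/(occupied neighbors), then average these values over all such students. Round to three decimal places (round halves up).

(1,1)R 2/2
(1,2)R 2/3
(1,4)B 2/2
(2,1)R 3/3
(2,3)B 4/5
(2,4)B 4/4
(3,1)R 2/3
(3,3)B 6/6
(3,4)B 5/5
(4,1)R 1/3
(4,2)B 4/6
(4,3)B 6/6
(4,4)B 5/5
(5,1)B 1/2
(5,3)B 4/4
(5,4)B 3/3
Sum over 16 students: 2/2 + 2/3 + 2/2 + 3/3 + 4/5 + 4/4 + 2/3 + 6/6 + 5/5 + 1/3 + 4/6 + 6/6 + 5/5 + 1/2 + 4/4 + 3/3 = 409/30; mean = 409/30 ÷ 16 = 409/480 = 0.852083… → 0.852.

0.852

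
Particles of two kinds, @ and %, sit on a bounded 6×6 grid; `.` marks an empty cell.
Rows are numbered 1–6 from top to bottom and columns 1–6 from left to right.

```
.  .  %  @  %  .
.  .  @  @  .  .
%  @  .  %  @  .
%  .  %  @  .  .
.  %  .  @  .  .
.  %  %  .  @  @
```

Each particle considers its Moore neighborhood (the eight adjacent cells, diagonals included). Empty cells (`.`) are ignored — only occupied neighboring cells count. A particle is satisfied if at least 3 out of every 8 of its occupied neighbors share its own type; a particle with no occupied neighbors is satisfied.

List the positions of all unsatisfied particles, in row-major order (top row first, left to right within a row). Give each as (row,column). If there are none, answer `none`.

(1,3), (1,5), (3,2), (3,4)

(1,3)% 0/3 not
(1,4)@ 2/4 satisfied
(1,5)% 0/2 not
(2,3)@ 3/5 satisfied
(2,4)@ 3/6 satisfied
(3,1)% 1/2 satisfied
(3,2)@ 1/4 not
(3,4)% 1/5 not
(3,5)@ 2/3 satisfied
(4,1)% 2/3 satisfied
(4,3)% 2/5 satisfied
(4,4)@ 2/4 satisfied
(5,2)% 4/4 satisfied
(5,4)@ 2/4 satisfied
(6,2)% 2/2 satisfied
(6,3)% 2/3 satisfied
(6,5)@ 2/2 satisfied
(6,6)@ 1/1 satisfied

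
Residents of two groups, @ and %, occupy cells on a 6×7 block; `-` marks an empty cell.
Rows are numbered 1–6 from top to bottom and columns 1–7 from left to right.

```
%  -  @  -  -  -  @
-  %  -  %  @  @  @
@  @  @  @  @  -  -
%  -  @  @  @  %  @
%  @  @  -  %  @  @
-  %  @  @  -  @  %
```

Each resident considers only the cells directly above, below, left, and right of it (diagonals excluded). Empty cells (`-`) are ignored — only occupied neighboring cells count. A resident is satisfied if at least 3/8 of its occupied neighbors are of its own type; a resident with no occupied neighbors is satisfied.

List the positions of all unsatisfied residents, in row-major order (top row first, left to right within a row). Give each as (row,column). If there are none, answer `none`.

(2,2), (2,4), (4,6), (5,2), (5,5), (6,2), (6,7)

(1,1)% 0/0 ✓
(1,3)@ 0/0 ✓
(1,7)@ 1/1 ✓
(2,2)% 0/1 ✗
(2,4)% 0/2 ✗
(2,5)@ 2/3 ✓
(2,6)@ 2/2 ✓
(2,7)@ 2/2 ✓
(3,1)@ 1/2 ✓
(3,2)@ 2/3 ✓
(3,3)@ 3/3 ✓
(3,4)@ 3/4 ✓
(3,5)@ 3/3 ✓
(4,1)% 1/2 ✓
(4,3)@ 3/3 ✓
(4,4)@ 3/3 ✓
(4,5)@ 2/4 ✓
(4,6)% 0/3 ✗
(4,7)@ 1/2 ✓
(5,1)% 1/2 ✓
(5,2)@ 1/3 ✗
(5,3)@ 3/3 ✓
(5,5)% 0/2 ✗
(5,6)@ 2/4 ✓
(5,7)@ 2/3 ✓
(6,2)% 0/2 ✗
(6,3)@ 2/3 ✓
(6,4)@ 1/1 ✓
(6,6)@ 1/2 ✓
(6,7)% 0/2 ✗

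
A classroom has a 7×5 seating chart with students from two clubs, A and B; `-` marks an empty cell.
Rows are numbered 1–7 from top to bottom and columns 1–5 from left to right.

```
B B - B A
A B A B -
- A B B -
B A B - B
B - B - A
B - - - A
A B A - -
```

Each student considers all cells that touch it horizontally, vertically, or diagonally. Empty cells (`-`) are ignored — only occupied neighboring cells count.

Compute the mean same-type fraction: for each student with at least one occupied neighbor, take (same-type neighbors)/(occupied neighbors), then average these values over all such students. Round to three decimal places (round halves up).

Row 1: (1,1)B 2/3 · (1,2)B 2/4 · (1,4)B 1/3 · (1,5)A 0/2
Row 2: (2,1)A 1/4 · (2,2)B 3/6 · (2,3)A 1/7 · (2,4)B 3/5
Row 3: (3,2)A 3/7 · (3,3)B 4/7 · (3,4)B 4/5
Row 4: (4,1)B 1/3 · (4,2)A 1/6 · (4,3)B 3/5 · (4,5)B 1/2
Row 5: (5,1)B 2/3 · (5,3)B 1/2 · (5,5)A 1/2
Row 6: (6,1)B 2/3 · (6,5)A 1/1
Row 7: (7,1)A 0/2 · (7,2)B 1/3 · (7,3)A 0/1
Sum over 23 students: 2/3 + 2/4 + 1/3 + 0/2 + 1/4 + 3/6 + 1/7 + 3/5 + 3/7 + 4/7 + 4/5 + 1/3 + 1/6 + 3/5 + 1/2 + 2/3 + 1/2 + 1/2 + 2/3 + 1/1 + 0/2 + 1/3 + 0/1 = 845/84; mean = 845/84 ÷ 23 = 845/1932 = 0.437370… → 0.437.

0.437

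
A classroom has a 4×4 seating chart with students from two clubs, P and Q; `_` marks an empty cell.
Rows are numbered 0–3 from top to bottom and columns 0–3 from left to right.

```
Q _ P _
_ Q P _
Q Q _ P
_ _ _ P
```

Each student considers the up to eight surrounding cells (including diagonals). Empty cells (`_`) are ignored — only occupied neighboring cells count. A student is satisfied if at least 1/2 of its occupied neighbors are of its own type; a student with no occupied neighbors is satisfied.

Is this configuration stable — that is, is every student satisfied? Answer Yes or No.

Yes

(0,0)Q 1/1 ok
(0,2)P 1/2 ok
(1,1)Q 3/5 ok
(1,2)P 2/4 ok
(2,0)Q 2/2 ok
(2,1)Q 2/3 ok
(2,3)P 2/2 ok
(3,3)P 1/1 ok
All meet the threshold, so the configuration is stable.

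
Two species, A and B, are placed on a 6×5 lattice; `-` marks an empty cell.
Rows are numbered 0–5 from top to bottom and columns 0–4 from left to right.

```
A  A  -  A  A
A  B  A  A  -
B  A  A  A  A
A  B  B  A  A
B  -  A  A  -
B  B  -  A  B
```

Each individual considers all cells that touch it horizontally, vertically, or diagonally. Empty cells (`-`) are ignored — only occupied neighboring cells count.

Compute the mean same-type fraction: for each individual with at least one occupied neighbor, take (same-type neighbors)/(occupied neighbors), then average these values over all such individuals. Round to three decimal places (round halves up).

(0,0)A 2/3
(0,1)A 3/4
(0,3)A 3/3
(0,4)A 2/2
(1,0)A 3/5
(1,1)B 1/7
(1,2)A 6/7
(1,3)A 6/6
(2,0)B 2/5
(2,1)A 4/8
(2,2)A 5/8
(2,3)A 6/7
(2,4)A 4/4
(3,0)A 1/4
(3,1)B 3/7
(3,2)B 1/7
(3,3)A 6/7
(3,4)A 4/4
(4,0)B 3/4
(4,2)A 3/6
(4,3)A 4/6
(5,0)B 2/2
(5,1)B 2/3
(5,3)A 2/3
(5,4)B 0/2
Sum over 25 individuals: 2/3 + 3/4 + 3/3 + 2/2 + 3/5 + 1/7 + 6/7 + 6/6 + 2/5 + 4/8 + 5/8 + 6/7 + 4/4 + 1/4 + 3/7 + 1/7 + 6/7 + 4/4 + 3/4 + 3/6 + 4/6 + 2/2 + 2/3 + 2/3 + 0/2 = 2743/168; mean = 2743/168 ÷ 25 = 2743/4200 = 0.653095… → 0.653.

0.653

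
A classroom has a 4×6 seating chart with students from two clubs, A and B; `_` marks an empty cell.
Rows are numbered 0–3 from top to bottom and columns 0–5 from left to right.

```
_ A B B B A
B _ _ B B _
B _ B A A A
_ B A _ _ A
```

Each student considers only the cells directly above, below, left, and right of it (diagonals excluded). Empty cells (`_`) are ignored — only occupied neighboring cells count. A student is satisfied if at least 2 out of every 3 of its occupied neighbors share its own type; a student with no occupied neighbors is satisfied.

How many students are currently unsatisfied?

7

(0,1)A 0/1 not
(0,2)B 1/2 not
(0,3)B 3/3 satisfied
(0,4)B 2/3 satisfied
(0,5)A 0/1 not
(1,0)B 1/1 satisfied
(1,3)B 2/3 satisfied
(1,4)B 2/3 satisfied
(2,0)B 1/1 satisfied
(2,2)B 0/2 not
(2,3)A 1/3 not
(2,4)A 2/3 satisfied
(2,5)A 2/2 satisfied
(3,1)B 0/1 not
(3,2)A 0/2 not
(3,5)A 1/1 satisfied
Unsatisfied: (0,1), (0,2), (0,5), (2,2), (2,3), (3,1), (3,2) — 7 in total.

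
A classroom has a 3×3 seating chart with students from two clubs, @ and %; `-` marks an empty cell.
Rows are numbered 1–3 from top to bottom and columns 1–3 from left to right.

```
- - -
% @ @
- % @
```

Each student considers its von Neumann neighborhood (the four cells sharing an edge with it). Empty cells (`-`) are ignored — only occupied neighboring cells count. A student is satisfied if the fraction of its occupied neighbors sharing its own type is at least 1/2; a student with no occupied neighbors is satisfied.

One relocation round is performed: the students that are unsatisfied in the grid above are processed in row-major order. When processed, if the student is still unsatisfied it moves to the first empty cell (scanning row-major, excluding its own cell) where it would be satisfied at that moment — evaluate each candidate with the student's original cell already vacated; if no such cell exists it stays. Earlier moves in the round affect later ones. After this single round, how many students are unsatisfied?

Initially unsatisfied (in order): (2,1), (2,2), (3,2).
  (2,1) → (1,1).
  (2,2): now satisfied by earlier moves; stays.
  (3,2) → (1,2).
Resulting grid:
% % -
- @ @
- - @
All satisfied now.

0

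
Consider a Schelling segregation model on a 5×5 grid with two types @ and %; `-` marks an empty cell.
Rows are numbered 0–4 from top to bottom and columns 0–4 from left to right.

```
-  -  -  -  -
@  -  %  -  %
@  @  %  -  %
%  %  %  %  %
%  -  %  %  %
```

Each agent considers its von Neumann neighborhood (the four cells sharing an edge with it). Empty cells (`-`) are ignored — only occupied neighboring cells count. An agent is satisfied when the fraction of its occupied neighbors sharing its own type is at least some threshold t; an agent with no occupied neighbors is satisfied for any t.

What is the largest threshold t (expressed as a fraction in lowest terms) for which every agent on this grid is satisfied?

(1,0)@ 1/1
(1,2)% 1/1
(1,4)% 1/1
(2,0)@ 2/3
(2,1)@ 1/3
(2,2)% 2/3
(2,4)% 2/2
(3,0)% 2/3
(3,1)% 2/3
(3,2)% 4/4
(3,3)% 3/3
(3,4)% 3/3
(4,0)% 1/1
(4,2)% 2/2
(4,3)% 3/3
(4,4)% 2/2
The smallest same-type fraction is 1/3 at (2,1), which reduces to 1/3. Any threshold above that leaves this agent unsatisfied.

1/3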